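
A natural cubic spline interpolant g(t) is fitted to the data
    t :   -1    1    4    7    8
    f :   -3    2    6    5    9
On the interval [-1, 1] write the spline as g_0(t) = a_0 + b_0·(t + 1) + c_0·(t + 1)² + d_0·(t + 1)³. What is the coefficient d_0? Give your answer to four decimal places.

With M_i denoting the second derivative at x_i, h_i = 2, 3, 3, 1, and Δ_i = (y_(i+1) − y_i)/h_i = 5/2, 4/3, -1/3, 4:
  2·M_0 + 10·M_1 + 3·M_2 = 6(Δ_1 - Δ_0) = -7
  3·M_1 + 12·M_2 + 3·M_3 = 6(Δ_2 - Δ_1) = -10
  3·M_2 + 8·M_3 + 1·M_4 = 6(Δ_3 - Δ_2) = 26
Natural end conditions: M_0 = M_4 = 0.
Solving the tridiagonal system: M_0 = 0, M_1 = -45/266, M_2 = -706/399, M_3 = 1041/266, M_4 = 0.
On [-1, 1], with g_0(t) = a_0 + b_0·(t + 1) + c_0·(t + 1)² + d_0·(t + 1)³: c_0 = M_0/2 = 0, d_0 = (M_1 - M_0)/(6h_0) = -15/1064, b_0 = Δ_0 - h_0(2M_0 + M_1)/6 = 340/133.

-0.0141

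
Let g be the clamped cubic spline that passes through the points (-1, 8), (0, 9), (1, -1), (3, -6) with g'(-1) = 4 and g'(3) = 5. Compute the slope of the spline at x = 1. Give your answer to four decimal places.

With σ_i denoting the second derivative at x_i, h_i = 1, 1, 2, and Δ_i = (y_(i+1) − y_i)/h_i = 1, -10, -5/2:
  1·σ_0 + 4·σ_1 + 1·σ_2 = 6(Δ_1 - Δ_0) = -66
  1·σ_1 + 6·σ_2 + 2·σ_3 = 6(Δ_2 - Δ_1) = 45
Clamped end conditions give two more equations: 2h_0·σ_0 + h_0·σ_1 = 6(Δ_0 - g'(-1)) = -18 and h_2·σ_2 + 2h_2·σ_3 = 6(g'(3) - Δ_2) = 45.
Hence σ_0 = 7/22, σ_1 = -205/11, σ_2 = 181/22, σ_3 = 157/22.
On [1, 3], g'(x) = b_2 + 2c_2·(x - 1) + 3d_2·(x - 1)² with b_2 = Δ_2 - h_2(2σ_2 + σ_3)/6 = -114/11, c_2 = σ_2/2 = 181/44, d_2 = (σ_3 - σ_2)/(6h_2) = -1/11. So g'(1) = -114/11.

-10.3636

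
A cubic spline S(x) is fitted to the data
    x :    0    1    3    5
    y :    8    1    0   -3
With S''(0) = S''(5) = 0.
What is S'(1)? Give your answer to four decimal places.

-4.5455

Let σ_i = S''(x_i). Step sizes h_i = 1, 2, 2; slopes of the chords Δ_i = (y_(i+1) - y_i)/h_i = -7, -1/2, -3/2.
  1·σ_0 + 6·σ_1 + 2·σ_2 = 6(Δ_1 - Δ_0) = 39
  2·σ_1 + 8·σ_2 + 2·σ_3 = 6(Δ_2 - Δ_1) = -6
Natural end conditions: σ_0 = σ_3 = 0.
Solving: σ_0 = 0, σ_1 = 81/11, σ_2 = -57/22, σ_3 = 0.
On [1, 3], S'(x) = b_1 + 2c_1·(x - 1) + 3d_1·(x - 1)² with b_1 = Δ_1 - h_1(2σ_1 + σ_2)/6 = -50/11, c_1 = σ_1/2 = 81/22, d_1 = (σ_2 - σ_1)/(6h_1) = -73/88. So S'(1) = -50/11.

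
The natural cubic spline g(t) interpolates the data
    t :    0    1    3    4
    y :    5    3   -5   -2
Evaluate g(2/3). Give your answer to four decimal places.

Let M_i = g''(x_i). Step sizes h_i = 1, 2, 1; slopes of the chords Δ_i = (y_(i+1) - y_i)/h_i = -2, -4, 3.
  1·M_0 + 6·M_1 + 2·M_2 = 6(Δ_1 - Δ_0) = -12
  2·M_1 + 6·M_2 + 1·M_3 = 6(Δ_2 - Δ_1) = 42
Natural end conditions: M_0 = M_3 = 0.
Solving the tridiagonal system: M_0 = 0, M_1 = -39/8, M_2 = 69/8, M_3 = 0.
On [0, 1], g(t) = 5 - 19/16·t + 0·t² - 13/16·t³.
With t = 2/3: g(2/3) = 857/216.

3.9676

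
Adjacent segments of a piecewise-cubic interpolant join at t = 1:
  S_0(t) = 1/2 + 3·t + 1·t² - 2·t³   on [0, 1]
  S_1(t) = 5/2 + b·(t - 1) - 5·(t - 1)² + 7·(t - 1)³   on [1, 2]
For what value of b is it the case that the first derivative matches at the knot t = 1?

-1

S_0'(t) = 3 + 2·t - 6·t², so S_0'(1) = -1. On the right, S_1'(1) = b, so b = -1.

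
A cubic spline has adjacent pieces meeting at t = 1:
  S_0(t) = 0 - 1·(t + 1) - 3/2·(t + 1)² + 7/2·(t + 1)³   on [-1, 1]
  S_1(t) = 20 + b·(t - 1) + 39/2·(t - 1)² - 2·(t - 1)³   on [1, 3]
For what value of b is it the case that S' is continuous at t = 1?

S_0'(t) = -1 - 3·(t + 1) + 21/2·(t + 1)², so S_0'(1) = 35. On the right, S_1'(1) = b, so b = 35.

35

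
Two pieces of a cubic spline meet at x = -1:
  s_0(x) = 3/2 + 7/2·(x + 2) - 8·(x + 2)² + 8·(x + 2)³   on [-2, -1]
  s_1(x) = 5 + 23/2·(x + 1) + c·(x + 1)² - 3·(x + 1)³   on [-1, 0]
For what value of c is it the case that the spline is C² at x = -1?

16

s_0''(x) = -16 + 48·(x + 2), so s_0''(-1) = 32. On the right, s_1''(-1) = 2c, so c = 16.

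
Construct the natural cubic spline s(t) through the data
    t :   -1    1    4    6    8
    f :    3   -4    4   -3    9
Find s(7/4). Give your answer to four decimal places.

-2.3428

With σ_i denoting the second derivative at x_i, h_i = 2, 3, 2, 2, and Δ_i = (y_(i+1) − y_i)/h_i = -7/2, 8/3, -7/2, 6:
  2·σ_0 + 10·σ_1 + 3·σ_2 = 6(Δ_1 - Δ_0) = 37
  3·σ_1 + 10·σ_2 + 2·σ_3 = 6(Δ_2 - Δ_1) = -37
  2·σ_2 + 8·σ_3 + 2·σ_4 = 6(Δ_3 - Δ_2) = 57
Natural end conditions: σ_0 = σ_4 = 0.
Hence σ_0 = 0, σ_1 = 47/8, σ_2 = -29/4, σ_3 = 143/16, σ_4 = 0.
On [1, 4], s(t) = -4 + 5/12·(t - 1) + 47/16·(t - 1)² - 35/48·(t - 1)³.
With (t - 1) = 3/4: s(7/4) = -2399/1024.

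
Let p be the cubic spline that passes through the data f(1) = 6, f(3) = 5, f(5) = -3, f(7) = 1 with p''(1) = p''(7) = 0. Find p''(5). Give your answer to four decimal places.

Let m_i = p''(x_i). Step sizes h_i = 2, 2, 2; slopes of the chords Δ_i = (y_(i+1) - y_i)/h_i = -1/2, -4, 2.
  2·m_0 + 8·m_1 + 2·m_2 = 6(Δ_1 - Δ_0) = -21
  2·m_1 + 8·m_2 + 2·m_3 = 6(Δ_2 - Δ_1) = 36
Natural end conditions: m_0 = m_3 = 0.
Solving the tridiagonal system: m_0 = 0, m_1 = -4, m_2 = 11/2, m_3 = 0.

5.5000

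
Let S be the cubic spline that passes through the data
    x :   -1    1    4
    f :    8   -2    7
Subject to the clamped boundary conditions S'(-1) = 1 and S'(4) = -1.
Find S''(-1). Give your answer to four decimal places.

-14.2000

Write σ_i for S''(x_i). With h_i = 2, 3 and divided differences Δ_i = -5, 3, the continuity of S' gives the tridiagonal system
  2·σ_0 + 10·σ_1 + 3·σ_2 = 6(Δ_1 - Δ_0) = 48
Clamped end conditions give two more equations: 2h_0·σ_0 + h_0·σ_1 = 6(Δ_0 - S'(-1)) = -36 and h_1·σ_1 + 2h_1·σ_2 = 6(S'(4) - Δ_1) = -24.
Forward elimination and back-substitution give σ_0 = -71/5, σ_1 = 52/5, σ_2 = -46/5.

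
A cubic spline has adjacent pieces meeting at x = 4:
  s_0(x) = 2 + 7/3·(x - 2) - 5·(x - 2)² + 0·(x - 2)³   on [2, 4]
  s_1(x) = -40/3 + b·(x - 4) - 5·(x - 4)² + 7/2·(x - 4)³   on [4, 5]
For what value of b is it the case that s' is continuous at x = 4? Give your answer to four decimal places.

-17.6667

s_0'(x) = 7/3 - 10·(x - 2) + 0·(x - 2)², so s_0'(4) = -53/3. On the right, s_1'(4) = b, so b = -53/3.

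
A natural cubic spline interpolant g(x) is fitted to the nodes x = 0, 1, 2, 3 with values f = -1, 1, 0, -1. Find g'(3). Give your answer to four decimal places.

Write σ_i for g''(x_i). With h_i = 1, 1, 1 and divided differences Δ_i = 2, -1, -1, the continuity of g' gives the tridiagonal system
  1·σ_0 + 4·σ_1 + 1·σ_2 = 6(Δ_1 - Δ_0) = -18
  1·σ_1 + 4·σ_2 + 1·σ_3 = 6(Δ_2 - Δ_1) = 0
Natural end conditions: σ_0 = σ_3 = 0.
Solving: σ_0 = 0, σ_1 = -24/5, σ_2 = 6/5, σ_3 = 0.
On [2, 3], g'(x) = b_2 + 2c_2·(x - 2) + 3d_2·(x - 2)² with b_2 = Δ_2 - h_2(2σ_2 + σ_3)/6 = -7/5, c_2 = σ_2/2 = 3/5, d_2 = (σ_3 - σ_2)/(6h_2) = -1/5. So g'(3) = -4/5.

-0.8000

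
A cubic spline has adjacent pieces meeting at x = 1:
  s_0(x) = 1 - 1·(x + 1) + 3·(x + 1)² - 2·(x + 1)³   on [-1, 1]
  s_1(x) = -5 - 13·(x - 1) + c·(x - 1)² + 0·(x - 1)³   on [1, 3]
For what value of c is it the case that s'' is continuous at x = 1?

s_0''(x) = 6 - 12·(x + 1), so s_0''(1) = -18. On the right, s_1''(1) = 2c, so c = -9.

-9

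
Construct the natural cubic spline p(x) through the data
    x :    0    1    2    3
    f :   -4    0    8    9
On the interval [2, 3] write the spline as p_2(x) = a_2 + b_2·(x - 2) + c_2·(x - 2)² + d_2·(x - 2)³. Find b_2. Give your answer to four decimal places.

With M_i denoting the second derivative at x_i, h_i = 1, 1, 1, and Δ_i = (y_(i+1) − y_i)/h_i = 4, 8, 1:
  1·M_0 + 4·M_1 + 1·M_2 = 6(Δ_1 - Δ_0) = 24
  1·M_1 + 4·M_2 + 1·M_3 = 6(Δ_2 - Δ_1) = -42
Natural end conditions: M_0 = M_3 = 0.
Forward elimination and back-substitution give M_0 = 0, M_1 = 46/5, M_2 = -64/5, M_3 = 0.
On [2, 3], with p_2(x) = a_2 + b_2·(x - 2) + c_2·(x - 2)² + d_2·(x - 2)³: c_2 = M_2/2 = -32/5, d_2 = (M_3 - M_2)/(6h_2) = 32/15, b_2 = Δ_2 - h_2(2M_2 + M_3)/6 = 79/15.

5.2667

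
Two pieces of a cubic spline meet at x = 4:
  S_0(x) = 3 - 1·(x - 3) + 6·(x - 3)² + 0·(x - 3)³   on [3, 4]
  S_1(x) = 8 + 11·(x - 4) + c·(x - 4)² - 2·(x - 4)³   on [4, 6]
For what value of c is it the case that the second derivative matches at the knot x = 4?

S_0''(x) = 12 + 0·(x - 3), so S_0''(4) = 12. On the right, S_1''(4) = 2c, so c = 6.

6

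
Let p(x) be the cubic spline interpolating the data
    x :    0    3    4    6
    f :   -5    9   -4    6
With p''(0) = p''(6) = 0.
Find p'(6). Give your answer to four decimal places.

Write m_i for p''(x_i). With h_i = 3, 1, 2 and divided differences Δ_i = 14/3, -13, 5, the continuity of p' gives the tridiagonal system
  3·m_0 + 8·m_1 + 1·m_2 = 6(Δ_1 - Δ_0) = -106
  1·m_1 + 6·m_2 + 2·m_3 = 6(Δ_2 - Δ_1) = 108
Natural end conditions: m_0 = m_3 = 0.
Solving the tridiagonal system: m_0 = 0, m_1 = -744/47, m_2 = 970/47, m_3 = 0.
On [4, 6], p'(x) = b_2 + 2c_2·(x - 4) + 3d_2·(x - 4)² with b_2 = Δ_2 - h_2(2m_2 + m_3)/6 = -1235/141, c_2 = m_2/2 = 485/47, d_2 = (m_3 - m_2)/(6h_2) = -485/282. So p'(6) = 1675/141.

11.8794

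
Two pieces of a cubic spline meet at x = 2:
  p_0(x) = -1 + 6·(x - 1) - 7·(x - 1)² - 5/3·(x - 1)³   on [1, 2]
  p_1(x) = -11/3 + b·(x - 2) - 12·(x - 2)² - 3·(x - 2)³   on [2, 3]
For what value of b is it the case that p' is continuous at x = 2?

-13

p_0'(x) = 6 - 14·(x - 1) - 5·(x - 1)², so p_0'(2) = -13. On the right, p_1'(2) = b, so b = -13.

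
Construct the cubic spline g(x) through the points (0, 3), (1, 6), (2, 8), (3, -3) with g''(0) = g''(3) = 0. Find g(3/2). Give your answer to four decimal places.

8.0500

Let σ_i = g''(x_i). Step sizes h_i = 1, 1, 1; slopes of the chords Δ_i = (y_(i+1) - y_i)/h_i = 3, 2, -11.
  1·σ_0 + 4·σ_1 + 1·σ_2 = 6(Δ_1 - Δ_0) = -6
  1·σ_1 + 4·σ_2 + 1·σ_3 = 6(Δ_2 - Δ_1) = -78
Natural end conditions: σ_0 = σ_3 = 0.
Solving the tridiagonal system: σ_0 = 0, σ_1 = 18/5, σ_2 = -102/5, σ_3 = 0.
On [1, 2], g(x) = 6 + 21/5·(x - 1) + 9/5·(x - 1)² - 4·(x - 1)³.
With (x - 1) = 1/2: g(3/2) = 161/20.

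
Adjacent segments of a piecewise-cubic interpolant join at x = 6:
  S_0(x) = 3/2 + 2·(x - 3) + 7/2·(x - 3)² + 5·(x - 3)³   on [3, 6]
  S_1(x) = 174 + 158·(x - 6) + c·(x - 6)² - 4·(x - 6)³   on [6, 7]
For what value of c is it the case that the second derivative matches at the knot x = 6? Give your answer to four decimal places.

48.5000

S_0''(x) = 7 + 30·(x - 3), so S_0''(6) = 97. On the right, S_1''(6) = 2c, so c = 97/2.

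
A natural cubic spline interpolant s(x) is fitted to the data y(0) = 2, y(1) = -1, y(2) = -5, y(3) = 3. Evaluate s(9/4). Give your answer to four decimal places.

Put m_i = s'' at the i-th knot. Here h = (1, 1, 1) and Δ = (-3, -4, 8), so the interior equations h_(i-1)·m_(i-1) + 2(h_(i-1)+h_i)·m_i + h_i·m_(i+1) = 6(Δ_i − Δ_(i-1)) read
  1·m_0 + 4·m_1 + 1·m_2 = 6(Δ_1 - Δ_0) = -6
  1·m_1 + 4·m_2 + 1·m_3 = 6(Δ_2 - Δ_1) = 72
Natural end conditions: m_0 = m_3 = 0.
Solving the tridiagonal system: m_0 = 0, m_1 = -32/5, m_2 = 98/5, m_3 = 0.
On [2, 3], s(x) = -5 + 22/15·(x - 2) + 49/5·(x - 2)² - 49/15·(x - 2)³.
With (x - 2) = 1/4: s(9/4) = -1303/320.

-4.0719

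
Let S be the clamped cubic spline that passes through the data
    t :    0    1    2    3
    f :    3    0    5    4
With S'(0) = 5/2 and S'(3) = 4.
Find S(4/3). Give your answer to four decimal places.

With σ_i denoting the second derivative at x_i, h_i = 1, 1, 1, and Δ_i = (y_(i+1) − y_i)/h_i = -3, 5, -1:
  1·σ_0 + 4·σ_1 + 1·σ_2 = 6(Δ_1 - Δ_0) = 48
  1·σ_1 + 4·σ_2 + 1·σ_3 = 6(Δ_2 - Δ_1) = -36
Clamped end conditions give two more equations: 2h_0·σ_0 + h_0·σ_1 = 6(Δ_0 - S'(0)) = -33 and h_2·σ_2 + 2h_2·σ_3 = 6(S'(3) - Δ_2) = 30.
Hence σ_0 = -144/5, σ_1 = 123/5, σ_2 = -108/5, σ_3 = 129/5.
On [1, 2], S(t) = 0 + 2/5·(t - 1) + 123/10·(t - 1)² - 77/10·(t - 1)³.
With (t - 1) = 1/3: S(4/3) = 164/135.

1.2148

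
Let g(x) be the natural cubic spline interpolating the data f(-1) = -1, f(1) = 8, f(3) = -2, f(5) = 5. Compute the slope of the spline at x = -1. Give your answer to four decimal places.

Write σ_i for g''(x_i). With h_i = 2, 2, 2 and divided differences Δ_i = 9/2, -5, 7/2, the continuity of g' gives the tridiagonal system
  2·σ_0 + 8·σ_1 + 2·σ_2 = 6(Δ_1 - Δ_0) = -57
  2·σ_1 + 8·σ_2 + 2·σ_3 = 6(Δ_2 - Δ_1) = 51
Natural end conditions: σ_0 = σ_3 = 0.
Hence σ_0 = 0, σ_1 = -93/10, σ_2 = 87/10, σ_3 = 0.
On [-1, 1], g'(x) = b_0 + 2c_0·(x + 1) + 3d_0·(x + 1)² with b_0 = Δ_0 - h_0(2σ_0 + σ_1)/6 = 38/5, c_0 = σ_0/2 = 0, d_0 = (σ_1 - σ_0)/(6h_0) = -31/40. So g'(-1) = 38/5.

7.6000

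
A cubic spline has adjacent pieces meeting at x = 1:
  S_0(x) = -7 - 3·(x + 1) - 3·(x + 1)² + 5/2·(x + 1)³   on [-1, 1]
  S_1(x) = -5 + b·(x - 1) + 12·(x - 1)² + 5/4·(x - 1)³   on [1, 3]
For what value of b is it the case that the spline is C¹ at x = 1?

S_0'(x) = -3 - 6·(x + 1) + 15/2·(x + 1)², so S_0'(1) = 15. On the right, S_1'(1) = b, so b = 15.

15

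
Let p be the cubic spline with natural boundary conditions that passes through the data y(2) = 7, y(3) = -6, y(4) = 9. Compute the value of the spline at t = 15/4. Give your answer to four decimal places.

3.6094

Write m_i for p''(x_i). With h_i = 1, 1 and divided differences Δ_i = -13, 15, the continuity of p' gives the tridiagonal system
  1·m_0 + 4·m_1 + 1·m_2 = 6(Δ_1 - Δ_0) = 168
Natural end conditions: m_0 = m_2 = 0.
Solving: m_0 = 0, m_1 = 42, m_2 = 0.
On [3, 4], p(t) = -6 + 1·(t - 3) + 21·(t - 3)² - 7·(t - 3)³.
With (t - 3) = 3/4: p(15/4) = 231/64.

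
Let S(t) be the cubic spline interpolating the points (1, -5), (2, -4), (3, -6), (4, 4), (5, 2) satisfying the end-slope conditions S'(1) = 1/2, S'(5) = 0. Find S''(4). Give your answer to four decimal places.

-30.6071

Let σ_i = S''(x_i). Step sizes h_i = 1, 1, 1, 1; slopes of the chords Δ_i = (y_(i+1) - y_i)/h_i = 1, -2, 10, -2.
  1·σ_0 + 4·σ_1 + 1·σ_2 = 6(Δ_1 - Δ_0) = -18
  1·σ_1 + 4·σ_2 + 1·σ_3 = 6(Δ_2 - Δ_1) = 72
  1·σ_2 + 4·σ_3 + 1·σ_4 = 6(Δ_3 - Δ_2) = -72
Clamped end conditions give two more equations: 2h_0·σ_0 + h_0·σ_1 = 6(Δ_0 - S'(1)) = 3 and h_3·σ_3 + 2h_3·σ_4 = 6(S'(5) - Δ_3) = 12.
Hence σ_0 = 473/56, σ_1 = -389/28, σ_2 = 233/8, σ_3 = -857/28, σ_4 = 1193/56.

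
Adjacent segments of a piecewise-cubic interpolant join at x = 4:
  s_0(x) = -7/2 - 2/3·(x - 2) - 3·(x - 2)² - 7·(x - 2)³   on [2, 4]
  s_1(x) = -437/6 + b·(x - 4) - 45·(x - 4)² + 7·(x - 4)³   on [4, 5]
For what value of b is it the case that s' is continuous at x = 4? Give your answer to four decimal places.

s_0'(x) = -2/3 - 6·(x - 2) - 21·(x - 2)², so s_0'(4) = -290/3. On the right, s_1'(4) = b, so b = -290/3.

-96.6667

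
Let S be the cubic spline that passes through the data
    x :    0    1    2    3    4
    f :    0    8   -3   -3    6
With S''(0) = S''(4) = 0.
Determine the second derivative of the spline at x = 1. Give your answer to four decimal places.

Let M_i = S''(x_i). Step sizes h_i = 1, 1, 1, 1; slopes of the chords Δ_i = (y_(i+1) - y_i)/h_i = 8, -11, 0, 9.
  1·M_0 + 4·M_1 + 1·M_2 = 6(Δ_1 - Δ_0) = -114
  1·M_1 + 4·M_2 + 1·M_3 = 6(Δ_2 - Δ_1) = 66
  1·M_2 + 4·M_3 + 1·M_4 = 6(Δ_3 - Δ_2) = 54
Natural end conditions: M_0 = M_4 = 0.
Solving the tridiagonal system: M_0 = 0, M_1 = -240/7, M_2 = 162/7, M_3 = 54/7, M_4 = 0.

-34.2857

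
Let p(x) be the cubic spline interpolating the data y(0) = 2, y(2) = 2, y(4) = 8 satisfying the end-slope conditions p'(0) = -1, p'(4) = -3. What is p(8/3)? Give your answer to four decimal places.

4.9630

Write m_i for p''(x_i). With h_i = 2, 2 and divided differences Δ_i = 0, 3, the continuity of p' gives the tridiagonal system
  2·m_0 + 8·m_1 + 2·m_2 = 6(Δ_1 - Δ_0) = 18
Clamped end conditions give two more equations: 2h_0·m_0 + h_0·m_1 = 6(Δ_0 - p'(0)) = 6 and h_1·m_1 + 2h_1·m_2 = 6(p'(4) - Δ_1) = -36.
Solving: m_0 = -5/4, m_1 = 11/2, m_2 = -47/4.
On [2, 4], p(x) = 2 + 13/4·(x - 2) + 11/4·(x - 2)² - 23/16·(x - 2)³.
With (x - 2) = 2/3: p(8/3) = 134/27.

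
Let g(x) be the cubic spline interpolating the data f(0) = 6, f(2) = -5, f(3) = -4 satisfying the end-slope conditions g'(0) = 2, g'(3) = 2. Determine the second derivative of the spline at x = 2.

13

With σ_i denoting the second derivative at x_i, h_i = 2, 1, and Δ_i = (y_(i+1) − y_i)/h_i = -11/2, 1:
  2·σ_0 + 6·σ_1 + 1·σ_2 = 6(Δ_1 - Δ_0) = 39
Clamped end conditions give two more equations: 2h_0·σ_0 + h_0·σ_1 = 6(Δ_0 - g'(0)) = -45 and h_1·σ_1 + 2h_1·σ_2 = 6(g'(3) - Δ_1) = 6.
Hence σ_0 = -71/4, σ_1 = 13, σ_2 = -7/2.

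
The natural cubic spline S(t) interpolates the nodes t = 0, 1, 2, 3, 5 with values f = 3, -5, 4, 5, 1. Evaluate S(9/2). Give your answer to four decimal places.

1.9564

With m_i denoting the second derivative at x_i, h_i = 1, 1, 1, 2, and Δ_i = (y_(i+1) − y_i)/h_i = -8, 9, 1, -2:
  1·m_0 + 4·m_1 + 1·m_2 = 6(Δ_1 - Δ_0) = 102
  1·m_1 + 4·m_2 + 1·m_3 = 6(Δ_2 - Δ_1) = -48
  1·m_2 + 6·m_3 + 2·m_4 = 6(Δ_3 - Δ_2) = -18
Natural end conditions: m_0 = m_4 = 0.
Solving the tridiagonal system: m_0 = 0, m_1 = 1308/43, m_2 = -846/43, m_3 = 12/43, m_4 = 0.
On [3, 5], S(t) = 5 - 94/43·(t - 3) + 6/43·(t - 3)² - 1/43·(t - 3)³.
With (t - 3) = 3/2: S(9/2) = 673/344.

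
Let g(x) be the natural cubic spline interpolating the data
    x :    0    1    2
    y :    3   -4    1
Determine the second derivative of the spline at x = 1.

Put M_i = g'' at the i-th knot. Here h = (1, 1) and Δ = (-7, 5), so the interior equations h_(i-1)·M_(i-1) + 2(h_(i-1)+h_i)·M_i + h_i·M_(i+1) = 6(Δ_i − Δ_(i-1)) read
  1·M_0 + 4·M_1 + 1·M_2 = 6(Δ_1 - Δ_0) = 72
Natural end conditions: M_0 = M_2 = 0.
Forward elimination and back-substitution give M_0 = 0, M_1 = 18, M_2 = 0.

18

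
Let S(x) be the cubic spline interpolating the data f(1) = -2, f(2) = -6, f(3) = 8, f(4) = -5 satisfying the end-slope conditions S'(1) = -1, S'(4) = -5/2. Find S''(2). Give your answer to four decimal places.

53.6000

With M_i denoting the second derivative at x_i, h_i = 1, 1, 1, and Δ_i = (y_(i+1) − y_i)/h_i = -4, 14, -13:
  1·M_0 + 4·M_1 + 1·M_2 = 6(Δ_1 - Δ_0) = 108
  1·M_1 + 4·M_2 + 1·M_3 = 6(Δ_2 - Δ_1) = -162
Clamped end conditions give two more equations: 2h_0·M_0 + h_0·M_1 = 6(Δ_0 - S'(1)) = -18 and h_2·M_2 + 2h_2·M_3 = 6(S'(4) - Δ_2) = 63.
Solving: M_0 = -179/5, M_1 = 268/5, M_2 = -353/5, M_3 = 334/5.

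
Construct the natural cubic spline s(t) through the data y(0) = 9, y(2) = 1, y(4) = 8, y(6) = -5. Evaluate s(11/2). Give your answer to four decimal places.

With M_i denoting the second derivative at x_i, h_i = 2, 2, 2, and Δ_i = (y_(i+1) − y_i)/h_i = -4, 7/2, -13/2:
  2·M_0 + 8·M_1 + 2·M_2 = 6(Δ_1 - Δ_0) = 45
  2·M_1 + 8·M_2 + 2·M_3 = 6(Δ_2 - Δ_1) = -60
Natural end conditions: M_0 = M_3 = 0.
Forward elimination and back-substitution give M_0 = 0, M_1 = 8, M_2 = -19/2, M_3 = 0.
On [4, 6], s(t) = 8 - 1/6·(t - 4) - 19/4·(t - 4)² + 19/24·(t - 4)³.
With (t - 4) = 3/2: s(11/2) = -17/64.

-0.2656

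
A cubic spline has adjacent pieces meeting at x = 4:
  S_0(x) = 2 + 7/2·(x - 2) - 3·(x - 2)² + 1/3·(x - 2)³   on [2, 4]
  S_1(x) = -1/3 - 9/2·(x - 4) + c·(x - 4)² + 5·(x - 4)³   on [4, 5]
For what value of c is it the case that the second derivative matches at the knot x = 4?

S_0''(x) = -6 + 2·(x - 2), so S_0''(4) = -2. On the right, S_1''(4) = 2c, so c = -1.

-1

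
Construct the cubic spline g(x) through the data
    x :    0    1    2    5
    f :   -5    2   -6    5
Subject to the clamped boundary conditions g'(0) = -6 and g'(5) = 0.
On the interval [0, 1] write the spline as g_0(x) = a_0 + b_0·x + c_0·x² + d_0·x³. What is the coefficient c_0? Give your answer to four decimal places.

Put M_i = g'' at the i-th knot. Here h = (1, 1, 3) and Δ = (7, -8, 11/3), so the interior equations h_(i-1)·M_(i-1) + 2(h_(i-1)+h_i)·M_i + h_i·M_(i+1) = 6(Δ_i − Δ_(i-1)) read
  1·M_0 + 4·M_1 + 1·M_2 = 6(Δ_1 - Δ_0) = -90
  1·M_1 + 8·M_2 + 3·M_3 = 6(Δ_2 - Δ_1) = 70
Clamped end conditions give two more equations: 2h_0·M_0 + h_0·M_1 = 6(Δ_0 - g'(0)) = 78 and h_2·M_2 + 2h_2·M_3 = 6(g'(5) - Δ_2) = -22.
Solving: M_0 = 1744/29, M_1 = -1226/29, M_2 = 550/29, M_3 = -1144/87.
On [0, 1], with g_0(x) = a_0 + b_0·x + c_0·x² + d_0·x³: c_0 = M_0/2 = 872/29, d_0 = (M_1 - M_0)/(6h_0) = -495/29, b_0 = Δ_0 - h_0(2M_0 + M_1)/6 = -6.

30.0690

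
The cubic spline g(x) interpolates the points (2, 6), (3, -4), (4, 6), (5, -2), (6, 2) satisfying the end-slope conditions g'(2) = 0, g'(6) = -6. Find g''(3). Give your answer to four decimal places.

57.8571

Write M_i for g''(x_i). With h_i = 1, 1, 1, 1 and divided differences Δ_i = -10, 10, -8, 4, the continuity of g' gives the tridiagonal system
  1·M_0 + 4·M_1 + 1·M_2 = 6(Δ_1 - Δ_0) = 120
  1·M_1 + 4·M_2 + 1·M_3 = 6(Δ_2 - Δ_1) = -108
  1·M_2 + 4·M_3 + 1·M_4 = 6(Δ_3 - Δ_2) = 72
Clamped end conditions give two more equations: 2h_0·M_0 + h_0·M_1 = 6(Δ_0 - g'(2)) = -60 and h_3·M_3 + 2h_3·M_4 = 6(g'(6) - Δ_3) = -60.
Solving: M_0 = -825/14, M_1 = 405/7, M_2 = -105/2, M_3 = 309/7, M_4 = -729/14.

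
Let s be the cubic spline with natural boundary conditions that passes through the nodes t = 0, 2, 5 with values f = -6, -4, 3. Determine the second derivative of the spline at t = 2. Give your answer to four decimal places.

0.8000

Let σ_i = s''(x_i). Step sizes h_i = 2, 3; slopes of the chords Δ_i = (y_(i+1) - y_i)/h_i = 1, 7/3.
  2·σ_0 + 10·σ_1 + 3·σ_2 = 6(Δ_1 - Δ_0) = 8
Natural end conditions: σ_0 = σ_2 = 0.
Solving the tridiagonal system: σ_0 = 0, σ_1 = 4/5, σ_2 = 0.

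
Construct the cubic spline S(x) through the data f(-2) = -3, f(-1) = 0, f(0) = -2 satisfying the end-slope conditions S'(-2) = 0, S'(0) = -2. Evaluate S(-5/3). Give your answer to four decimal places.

-2.3148

Let M_i = S''(x_i). Step sizes h_i = 1, 1; slopes of the chords Δ_i = (y_(i+1) - y_i)/h_i = 3, -2.
  1·M_0 + 4·M_1 + 1·M_2 = 6(Δ_1 - Δ_0) = -30
Clamped end conditions give two more equations: 2h_0·M_0 + h_0·M_1 = 6(Δ_0 - S'(-2)) = 18 and h_1·M_1 + 2h_1·M_2 = 6(S'(0) - Δ_1) = 0.
Solving: M_0 = 31/2, M_1 = -13, M_2 = 13/2.
On [-2, -1], S(x) = -3 + 0·(x + 2) + 31/4·(x + 2)² - 19/4·(x + 2)³.
With (x + 2) = 1/3: S(-5/3) = -125/54.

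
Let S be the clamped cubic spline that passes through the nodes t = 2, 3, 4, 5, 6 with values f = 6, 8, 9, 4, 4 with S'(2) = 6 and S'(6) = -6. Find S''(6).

-27

Put σ_i = S'' at the i-th knot. Here h = (1, 1, 1, 1) and Δ = (2, 1, -5, 0), so the interior equations h_(i-1)·σ_(i-1) + 2(h_(i-1)+h_i)·σ_i + h_i·σ_(i+1) = 6(Δ_i − Δ_(i-1)) read
  1·σ_0 + 4·σ_1 + 1·σ_2 = 6(Δ_1 - Δ_0) = -6
  1·σ_1 + 4·σ_2 + 1·σ_3 = 6(Δ_2 - Δ_1) = -36
  1·σ_2 + 4·σ_3 + 1·σ_4 = 6(Δ_3 - Δ_2) = 30
Clamped end conditions give two more equations: 2h_0·σ_0 + h_0·σ_1 = 6(Δ_0 - S'(2)) = -24 and h_3·σ_3 + 2h_3·σ_4 = 6(S'(6) - Δ_3) = -36.
Solving the tridiagonal system: σ_0 = -15, σ_1 = 6, σ_2 = -15, σ_3 = 18, σ_4 = -27.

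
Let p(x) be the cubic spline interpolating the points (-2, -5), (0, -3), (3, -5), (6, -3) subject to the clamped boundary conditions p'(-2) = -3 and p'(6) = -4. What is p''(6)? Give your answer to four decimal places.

Write M_i for p''(x_i). With h_i = 2, 3, 3 and divided differences Δ_i = 1, -2/3, 2/3, the continuity of p' gives the tridiagonal system
  2·M_0 + 10·M_1 + 3·M_2 = 6(Δ_1 - Δ_0) = -10
  3·M_1 + 12·M_2 + 3·M_3 = 6(Δ_2 - Δ_1) = 8
Clamped end conditions give two more equations: 2h_0·M_0 + h_0·M_1 = 6(Δ_0 - p'(-2)) = 24 and h_2·M_2 + 2h_2·M_3 = 6(p'(6) - Δ_2) = -28.
Solving: M_0 = 147/19, M_1 = -66/19, M_2 = 176/57, M_3 = -118/19.

-6.2105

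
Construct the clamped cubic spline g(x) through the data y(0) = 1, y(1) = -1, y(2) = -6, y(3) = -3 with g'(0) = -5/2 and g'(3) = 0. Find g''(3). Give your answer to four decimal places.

Let M_i = g''(x_i). Step sizes h_i = 1, 1, 1; slopes of the chords Δ_i = (y_(i+1) - y_i)/h_i = -2, -5, 3.
  1·M_0 + 4·M_1 + 1·M_2 = 6(Δ_1 - Δ_0) = -18
  1·M_1 + 4·M_2 + 1·M_3 = 6(Δ_2 - Δ_1) = 48
Clamped end conditions give two more equations: 2h_0·M_0 + h_0·M_1 = 6(Δ_0 - g'(0)) = 3 and h_2·M_2 + 2h_2·M_3 = 6(g'(3) - Δ_2) = -18.
Solving the tridiagonal system: M_0 = 106/15, M_1 = -167/15, M_2 = 292/15, M_3 = -281/15.

-18.7333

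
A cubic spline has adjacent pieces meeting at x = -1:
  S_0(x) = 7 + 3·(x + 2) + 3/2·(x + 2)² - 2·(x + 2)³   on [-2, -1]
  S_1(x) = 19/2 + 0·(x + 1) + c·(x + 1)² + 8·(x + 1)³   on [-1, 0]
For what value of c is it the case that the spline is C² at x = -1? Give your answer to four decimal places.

S_0''(x) = 3 - 12·(x + 2), so S_0''(-1) = -9. On the right, S_1''(-1) = 2c, so c = -9/2.

-4.5000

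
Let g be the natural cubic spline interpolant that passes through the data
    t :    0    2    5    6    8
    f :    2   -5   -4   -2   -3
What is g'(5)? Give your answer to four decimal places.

Let m_i = g''(x_i). Step sizes h_i = 2, 3, 1, 2; slopes of the chords Δ_i = (y_(i+1) - y_i)/h_i = -7/2, 1/3, 2, -1/2.
  2·m_0 + 10·m_1 + 3·m_2 = 6(Δ_1 - Δ_0) = 23
  3·m_1 + 8·m_2 + 1·m_3 = 6(Δ_2 - Δ_1) = 10
  1·m_2 + 6·m_3 + 2·m_4 = 6(Δ_3 - Δ_2) = -15
Natural end conditions: m_0 = m_4 = 0.
Solving: m_0 = 0, m_1 = 107/52, m_2 = 21/26, m_3 = -137/52, m_4 = 0.
On [5, 6], g'(t) = b_2 + 2c_2·(t - 5) + 3d_2·(t - 5)² with b_2 = Δ_2 - h_2(2m_2 + m_3)/6 = 677/312, c_2 = m_2/2 = 21/52, d_2 = (m_3 - m_2)/(6h_2) = -179/312. So g'(5) = 677/312.

2.1699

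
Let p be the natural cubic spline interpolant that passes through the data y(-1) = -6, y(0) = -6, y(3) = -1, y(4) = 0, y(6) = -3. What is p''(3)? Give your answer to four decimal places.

Let M_i = p''(x_i). Step sizes h_i = 1, 3, 1, 2; slopes of the chords Δ_i = (y_(i+1) - y_i)/h_i = 0, 5/3, 1, -3/2.
  1·M_0 + 8·M_1 + 3·M_2 = 6(Δ_1 - Δ_0) = 10
  3·M_1 + 8·M_2 + 1·M_3 = 6(Δ_2 - Δ_1) = -4
  1·M_2 + 6·M_3 + 2·M_4 = 6(Δ_3 - Δ_2) = -15
Natural end conditions: M_0 = M_4 = 0.
Hence M_0 = 0, M_1 = 71/46, M_2 = -18/23, M_3 = -109/46, M_4 = 0.

-0.7826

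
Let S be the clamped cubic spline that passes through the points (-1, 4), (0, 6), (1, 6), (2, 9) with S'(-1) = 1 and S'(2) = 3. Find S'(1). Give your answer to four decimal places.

1.2667

Write m_i for S''(x_i). With h_i = 1, 1, 1 and divided differences Δ_i = 2, 0, 3, the continuity of S' gives the tridiagonal system
  1·m_0 + 4·m_1 + 1·m_2 = 6(Δ_1 - Δ_0) = -12
  1·m_1 + 4·m_2 + 1·m_3 = 6(Δ_2 - Δ_1) = 18
Clamped end conditions give two more equations: 2h_0·m_0 + h_0·m_1 = 6(Δ_0 - S'(-1)) = 6 and h_2·m_2 + 2h_2·m_3 = 6(S'(2) - Δ_2) = 0.
Forward elimination and back-substitution give m_0 = 92/15, m_1 = -94/15, m_2 = 104/15, m_3 = -52/15.
On [1, 2], S'(t) = b_2 + 2c_2·(t - 1) + 3d_2·(t - 1)² with b_2 = Δ_2 - h_2(2m_2 + m_3)/6 = 19/15, c_2 = m_2/2 = 52/15, d_2 = (m_3 - m_2)/(6h_2) = -26/15. So S'(1) = 19/15.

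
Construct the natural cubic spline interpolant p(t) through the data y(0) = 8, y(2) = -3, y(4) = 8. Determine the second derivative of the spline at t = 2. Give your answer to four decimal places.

Put M_i = p'' at the i-th knot. Here h = (2, 2) and Δ = (-11/2, 11/2), so the interior equations h_(i-1)·M_(i-1) + 2(h_(i-1)+h_i)·M_i + h_i·M_(i+1) = 6(Δ_i − Δ_(i-1)) read
  2·M_0 + 8·M_1 + 2·M_2 = 6(Δ_1 - Δ_0) = 66
Natural end conditions: M_0 = M_2 = 0.
Solving the tridiagonal system: M_0 = 0, M_1 = 33/4, M_2 = 0.

8.2500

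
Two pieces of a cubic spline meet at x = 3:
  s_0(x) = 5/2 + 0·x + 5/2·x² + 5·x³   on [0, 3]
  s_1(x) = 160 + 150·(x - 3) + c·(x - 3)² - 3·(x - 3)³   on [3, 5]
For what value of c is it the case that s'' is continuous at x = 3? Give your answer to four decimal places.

s_0''(x) = 5 + 30·x, so s_0''(3) = 95. On the right, s_1''(3) = 2c, so c = 95/2.

47.5000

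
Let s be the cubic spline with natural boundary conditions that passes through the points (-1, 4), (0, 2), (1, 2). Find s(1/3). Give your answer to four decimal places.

1.8148

Put m_i = s'' at the i-th knot. Here h = (1, 1) and Δ = (-2, 0), so the interior equations h_(i-1)·m_(i-1) + 2(h_(i-1)+h_i)·m_i + h_i·m_(i+1) = 6(Δ_i − Δ_(i-1)) read
  1·m_0 + 4·m_1 + 1·m_2 = 6(Δ_1 - Δ_0) = 12
Natural end conditions: m_0 = m_2 = 0.
Solving the tridiagonal system: m_0 = 0, m_1 = 3, m_2 = 0.
On [0, 1], s(x) = 2 - 1·x + 3/2·x² - 1/2·x³.
With x = 1/3: s(1/3) = 49/27.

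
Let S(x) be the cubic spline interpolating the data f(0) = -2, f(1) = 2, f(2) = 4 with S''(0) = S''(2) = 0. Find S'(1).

Put M_i = S'' at the i-th knot. Here h = (1, 1) and Δ = (4, 2), so the interior equations h_(i-1)·M_(i-1) + 2(h_(i-1)+h_i)·M_i + h_i·M_(i+1) = 6(Δ_i − Δ_(i-1)) read
  1·M_0 + 4·M_1 + 1·M_2 = 6(Δ_1 - Δ_0) = -12
Natural end conditions: M_0 = M_2 = 0.
Solving the tridiagonal system: M_0 = 0, M_1 = -3, M_2 = 0.
On [1, 2], S'(x) = b_1 + 2c_1·(x - 1) + 3d_1·(x - 1)² with b_1 = Δ_1 - h_1(2M_1 + M_2)/6 = 3, c_1 = M_1/2 = -3/2, d_1 = (M_2 - M_1)/(6h_1) = 1/2. So S'(1) = 3.

3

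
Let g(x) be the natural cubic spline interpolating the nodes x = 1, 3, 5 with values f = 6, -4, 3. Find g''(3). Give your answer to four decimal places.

Write m_i for g''(x_i). With h_i = 2, 2 and divided differences Δ_i = -5, 7/2, the continuity of g' gives the tridiagonal system
  2·m_0 + 8·m_1 + 2·m_2 = 6(Δ_1 - Δ_0) = 51
Natural end conditions: m_0 = m_2 = 0.
Hence m_0 = 0, m_1 = 51/8, m_2 = 0.

6.3750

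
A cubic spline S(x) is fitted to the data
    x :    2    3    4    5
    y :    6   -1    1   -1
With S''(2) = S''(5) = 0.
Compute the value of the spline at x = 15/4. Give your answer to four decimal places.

Write m_i for S''(x_i). With h_i = 1, 1, 1 and divided differences Δ_i = -7, 2, -2, the continuity of S' gives the tridiagonal system
  1·m_0 + 4·m_1 + 1·m_2 = 6(Δ_1 - Δ_0) = 54
  1·m_1 + 4·m_2 + 1·m_3 = 6(Δ_2 - Δ_1) = -24
Natural end conditions: m_0 = m_3 = 0.
Forward elimination and back-substitution give m_0 = 0, m_1 = 16, m_2 = -10, m_3 = 0.
On [3, 4], S(x) = -1 - 5/3·(x - 3) + 8·(x - 3)² - 13/3·(x - 3)³.
With (x - 3) = 3/4: S(15/4) = 27/64.

0.4219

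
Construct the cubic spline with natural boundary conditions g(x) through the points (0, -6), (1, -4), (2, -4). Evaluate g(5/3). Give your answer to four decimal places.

-3.8519

Let m_i = g''(x_i). Step sizes h_i = 1, 1; slopes of the chords Δ_i = (y_(i+1) - y_i)/h_i = 2, 0.
  1·m_0 + 4·m_1 + 1·m_2 = 6(Δ_1 - Δ_0) = -12
Natural end conditions: m_0 = m_2 = 0.
Solving the tridiagonal system: m_0 = 0, m_1 = -3, m_2 = 0.
On [1, 2], g(x) = -4 + 1·(x - 1) - 3/2·(x - 1)² + 1/2·(x - 1)³.
With (x - 1) = 2/3: g(5/3) = -104/27.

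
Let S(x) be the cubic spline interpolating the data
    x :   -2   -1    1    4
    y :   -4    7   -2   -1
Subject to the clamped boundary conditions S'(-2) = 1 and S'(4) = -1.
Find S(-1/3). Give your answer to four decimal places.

8.4444

With σ_i denoting the second derivative at x_i, h_i = 1, 2, 3, and Δ_i = (y_(i+1) − y_i)/h_i = 11, -9/2, 1/3:
  1·σ_0 + 6·σ_1 + 2·σ_2 = 6(Δ_1 - Δ_0) = -93
  2·σ_1 + 10·σ_2 + 3·σ_3 = 6(Δ_2 - Δ_1) = 29
Clamped end conditions give two more equations: 2h_0·σ_0 + h_0·σ_1 = 6(Δ_0 - S'(-2)) = 60 and h_2·σ_2 + 2h_2·σ_3 = 6(S'(4) - Δ_2) = -8.
Solving: σ_0 = 43, σ_1 = -26, σ_2 = 10, σ_3 = -19/3.
On [-1, 1], S(x) = 7 + 19/2·(x + 1) - 13·(x + 1)² + 3·(x + 1)³.
With (x + 1) = 2/3: S(-1/3) = 76/9.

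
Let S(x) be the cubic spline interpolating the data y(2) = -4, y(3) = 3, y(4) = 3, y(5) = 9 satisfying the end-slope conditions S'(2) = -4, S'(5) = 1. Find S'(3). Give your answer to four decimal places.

Let m_i = S''(x_i). Step sizes h_i = 1, 1, 1; slopes of the chords Δ_i = (y_(i+1) - y_i)/h_i = 7, 0, 6.
  1·m_0 + 4·m_1 + 1·m_2 = 6(Δ_1 - Δ_0) = -42
  1·m_1 + 4·m_2 + 1·m_3 = 6(Δ_2 - Δ_1) = 36
Clamped end conditions give two more equations: 2h_0·m_0 + h_0·m_1 = 6(Δ_0 - S'(2)) = 66 and h_2·m_2 + 2h_2·m_3 = 6(S'(5) - Δ_2) = -30.
Hence m_0 = 704/15, m_1 = -418/15, m_2 = 338/15, m_3 = -394/15.
On [3, 4], S'(x) = b_1 + 2c_1·(x - 3) + 3d_1·(x - 3)² with b_1 = Δ_1 - h_1(2m_1 + m_2)/6 = 83/15, c_1 = m_1/2 = -209/15, d_1 = (m_2 - m_1)/(6h_1) = 42/5. So S'(3) = 83/15.

5.5333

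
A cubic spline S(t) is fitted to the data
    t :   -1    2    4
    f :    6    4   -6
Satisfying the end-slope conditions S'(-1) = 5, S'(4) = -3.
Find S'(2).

With M_i denoting the second derivative at x_i, h_i = 3, 2, and Δ_i = (y_(i+1) − y_i)/h_i = -2/3, -5:
  3·M_0 + 10·M_1 + 2·M_2 = 6(Δ_1 - Δ_0) = -26
Clamped end conditions give two more equations: 2h_0·M_0 + h_0·M_1 = 6(Δ_0 - S'(-1)) = -34 and h_1·M_1 + 2h_1·M_2 = 6(S'(4) - Δ_1) = 12.
Hence M_0 = -14/3, M_1 = -2, M_2 = 4.
On [2, 4], S'(t) = b_1 + 2c_1·(t - 2) + 3d_1·(t - 2)² with b_1 = Δ_1 - h_1(2M_1 + M_2)/6 = -5, c_1 = M_1/2 = -1, d_1 = (M_2 - M_1)/(6h_1) = 1/2. So S'(2) = -5.

-5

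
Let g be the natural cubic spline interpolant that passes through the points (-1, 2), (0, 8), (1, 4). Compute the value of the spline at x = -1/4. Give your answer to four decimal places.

Put M_i = g'' at the i-th knot. Here h = (1, 1) and Δ = (6, -4), so the interior equations h_(i-1)·M_(i-1) + 2(h_(i-1)+h_i)·M_i + h_i·M_(i+1) = 6(Δ_i − Δ_(i-1)) read
  1·M_0 + 4·M_1 + 1·M_2 = 6(Δ_1 - Δ_0) = -60
Natural end conditions: M_0 = M_2 = 0.
Forward elimination and back-substitution give M_0 = 0, M_1 = -15, M_2 = 0.
On [-1, 0], g(x) = 2 + 17/2·(x + 1) + 0·(x + 1)² - 5/2·(x + 1)³.
With (x + 1) = 3/4: g(-1/4) = 937/128.

7.3203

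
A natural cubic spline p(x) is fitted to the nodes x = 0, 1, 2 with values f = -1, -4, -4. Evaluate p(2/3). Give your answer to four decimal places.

-3.2778

Let M_i = p''(x_i). Step sizes h_i = 1, 1; slopes of the chords Δ_i = (y_(i+1) - y_i)/h_i = -3, 0.
  1·M_0 + 4·M_1 + 1·M_2 = 6(Δ_1 - Δ_0) = 18
Natural end conditions: M_0 = M_2 = 0.
Solving: M_0 = 0, M_1 = 9/2, M_2 = 0.
On [0, 1], p(x) = -1 - 15/4·x + 0·x² + 3/4·x³.
With x = 2/3: p(2/3) = -59/18.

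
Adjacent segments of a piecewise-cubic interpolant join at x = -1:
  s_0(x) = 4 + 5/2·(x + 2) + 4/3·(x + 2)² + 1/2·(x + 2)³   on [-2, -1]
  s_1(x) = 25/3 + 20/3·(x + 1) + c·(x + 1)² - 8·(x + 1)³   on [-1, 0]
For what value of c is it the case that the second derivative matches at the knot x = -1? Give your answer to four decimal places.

s_0''(x) = 8/3 + 3·(x + 2), so s_0''(-1) = 17/3. On the right, s_1''(-1) = 2c, so c = 17/6.

2.8333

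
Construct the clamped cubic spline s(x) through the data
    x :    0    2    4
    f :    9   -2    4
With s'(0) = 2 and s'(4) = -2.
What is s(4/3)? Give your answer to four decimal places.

Write m_i for s''(x_i). With h_i = 2, 2 and divided differences Δ_i = -11/2, 3, the continuity of s' gives the tridiagonal system
  2·m_0 + 8·m_1 + 2·m_2 = 6(Δ_1 - Δ_0) = 51
Clamped end conditions give two more equations: 2h_0·m_0 + h_0·m_1 = 6(Δ_0 - s'(0)) = -45 and h_1·m_1 + 2h_1·m_2 = 6(s'(4) - Δ_1) = -30.
Forward elimination and back-substitution give m_0 = -149/8, m_1 = 59/4, m_2 = -119/8.
On [0, 2], s(x) = 9 + 2·x - 149/16·x² + 89/32·x³.
With x = 4/3: s(4/3) = 46/27.

1.7037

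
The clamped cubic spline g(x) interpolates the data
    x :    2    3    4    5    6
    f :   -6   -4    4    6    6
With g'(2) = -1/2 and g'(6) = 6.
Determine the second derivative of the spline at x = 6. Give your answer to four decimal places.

Let M_i = g''(x_i). Step sizes h_i = 1, 1, 1, 1; slopes of the chords Δ_i = (y_(i+1) - y_i)/h_i = 2, 8, 2, 0.
  1·M_0 + 4·M_1 + 1·M_2 = 6(Δ_1 - Δ_0) = 36
  1·M_1 + 4·M_2 + 1·M_3 = 6(Δ_2 - Δ_1) = -36
  1·M_2 + 4·M_3 + 1·M_4 = 6(Δ_3 - Δ_2) = -12
Clamped end conditions give two more equations: 2h_0·M_0 + h_0·M_1 = 6(Δ_0 - g'(2)) = 15 and h_3·M_3 + 2h_3·M_4 = 6(g'(6) - Δ_3) = 36.
Solving the tridiagonal system: M_0 = 109/56, M_1 = 311/28, M_2 = -83/8, M_3 = -157/28, M_4 = 1165/56.

20.8036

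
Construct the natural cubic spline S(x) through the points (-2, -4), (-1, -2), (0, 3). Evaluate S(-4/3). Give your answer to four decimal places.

-2.9444

With m_i denoting the second derivative at x_i, h_i = 1, 1, and Δ_i = (y_(i+1) − y_i)/h_i = 2, 5:
  1·m_0 + 4·m_1 + 1·m_2 = 6(Δ_1 - Δ_0) = 18
Natural end conditions: m_0 = m_2 = 0.
Hence m_0 = 0, m_1 = 9/2, m_2 = 0.
On [-2, -1], S(x) = -4 + 5/4·(x + 2) + 0·(x + 2)² + 3/4·(x + 2)³.
With (x + 2) = 2/3: S(-4/3) = -53/18.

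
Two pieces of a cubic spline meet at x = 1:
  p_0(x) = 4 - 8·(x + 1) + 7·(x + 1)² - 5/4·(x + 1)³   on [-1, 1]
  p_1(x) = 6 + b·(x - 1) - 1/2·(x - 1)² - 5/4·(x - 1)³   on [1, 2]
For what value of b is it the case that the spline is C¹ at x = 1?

5

p_0'(x) = -8 + 14·(x + 1) - 15/4·(x + 1)², so p_0'(1) = 5. On the right, p_1'(1) = b, so b = 5.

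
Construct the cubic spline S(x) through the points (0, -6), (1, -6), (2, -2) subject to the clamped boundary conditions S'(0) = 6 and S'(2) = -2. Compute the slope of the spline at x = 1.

Write M_i for S''(x_i). With h_i = 1, 1 and divided differences Δ_i = 0, 4, the continuity of S' gives the tridiagonal system
  1·M_0 + 4·M_1 + 1·M_2 = 6(Δ_1 - Δ_0) = 24
Clamped end conditions give two more equations: 2h_0·M_0 + h_0·M_1 = 6(Δ_0 - S'(0)) = -36 and h_1·M_1 + 2h_1·M_2 = 6(S'(2) - Δ_1) = -36.
Solving the tridiagonal system: M_0 = -28, M_1 = 20, M_2 = -28.
On [1, 2], S'(x) = b_1 + 2c_1·(x - 1) + 3d_1·(x - 1)² with b_1 = Δ_1 - h_1(2M_1 + M_2)/6 = 2, c_1 = M_1/2 = 10, d_1 = (M_2 - M_1)/(6h_1) = -8. So S'(1) = 2.

2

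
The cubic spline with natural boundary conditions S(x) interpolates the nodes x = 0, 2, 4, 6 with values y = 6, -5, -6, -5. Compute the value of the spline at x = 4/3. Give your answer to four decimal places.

With m_i denoting the second derivative at x_i, h_i = 2, 2, 2, and Δ_i = (y_(i+1) − y_i)/h_i = -11/2, -1/2, 1/2:
  2·m_0 + 8·m_1 + 2·m_2 = 6(Δ_1 - Δ_0) = 30
  2·m_1 + 8·m_2 + 2·m_3 = 6(Δ_2 - Δ_1) = 6
Natural end conditions: m_0 = m_3 = 0.
Hence m_0 = 0, m_1 = 19/5, m_2 = -1/5, m_3 = 0.
On [0, 2], S(x) = 6 - 203/30·x + 0·x² + 19/60·x³.
With x = 4/3: S(4/3) = -184/81.

-2.2716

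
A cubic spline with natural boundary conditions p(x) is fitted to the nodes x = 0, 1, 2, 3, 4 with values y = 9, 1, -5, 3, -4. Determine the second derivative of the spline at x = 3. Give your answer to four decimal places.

-29.8929

Put m_i = p'' at the i-th knot. Here h = (1, 1, 1, 1) and Δ = (-8, -6, 8, -7), so the interior equations h_(i-1)·m_(i-1) + 2(h_(i-1)+h_i)·m_i + h_i·m_(i+1) = 6(Δ_i − Δ_(i-1)) read
  1·m_0 + 4·m_1 + 1·m_2 = 6(Δ_1 - Δ_0) = 12
  1·m_1 + 4·m_2 + 1·m_3 = 6(Δ_2 - Δ_1) = 84
  1·m_2 + 4·m_3 + 1·m_4 = 6(Δ_3 - Δ_2) = -90
Natural end conditions: m_0 = m_4 = 0.
Solving the tridiagonal system: m_0 = 0, m_1 = -123/28, m_2 = 207/7, m_3 = -837/28, m_4 = 0.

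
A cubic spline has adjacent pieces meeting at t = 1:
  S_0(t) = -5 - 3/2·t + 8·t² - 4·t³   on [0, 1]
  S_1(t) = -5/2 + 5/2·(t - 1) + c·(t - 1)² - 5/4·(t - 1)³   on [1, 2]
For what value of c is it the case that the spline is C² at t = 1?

-4

S_0''(t) = 16 - 24·t, so S_0''(1) = -8. On the right, S_1''(1) = 2c, so c = -4.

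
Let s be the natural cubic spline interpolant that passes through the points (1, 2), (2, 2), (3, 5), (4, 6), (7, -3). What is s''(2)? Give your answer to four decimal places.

Write M_i for s''(x_i). With h_i = 1, 1, 1, 3 and divided differences Δ_i = 0, 3, 1, -3, the continuity of s' gives the tridiagonal system
  1·M_0 + 4·M_1 + 1·M_2 = 6(Δ_1 - Δ_0) = 18
  1·M_1 + 4·M_2 + 1·M_3 = 6(Δ_2 - Δ_1) = -12
  1·M_2 + 8·M_3 + 3·M_4 = 6(Δ_3 - Δ_2) = -24
Natural end conditions: M_0 = M_4 = 0.
Solving: M_0 = 0, M_1 = 315/58, M_2 = -108/29, M_3 = -147/58, M_4 = 0.

5.4310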